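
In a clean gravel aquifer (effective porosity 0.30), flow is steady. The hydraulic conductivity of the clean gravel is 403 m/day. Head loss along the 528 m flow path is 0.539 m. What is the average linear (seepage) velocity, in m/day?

1.37

Hydraulic gradient i = Δh / L = 0.539 / 528 = 0.001021.
Darcy flux q = K · i = 403.0 × 0.001021 = 0.4114 m/day.
Seepage velocity v = q / n_e = 0.4114 / 0.30 = 1.371 m/day.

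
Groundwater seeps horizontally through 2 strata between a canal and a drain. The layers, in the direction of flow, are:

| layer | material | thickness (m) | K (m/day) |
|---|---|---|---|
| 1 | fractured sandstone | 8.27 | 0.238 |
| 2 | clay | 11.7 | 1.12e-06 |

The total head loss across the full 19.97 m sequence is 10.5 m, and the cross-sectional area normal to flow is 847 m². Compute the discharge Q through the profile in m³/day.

Flow is perpendicular to layering, so the layers act in series and the equivalent K is the thickness-weighted harmonic mean.
Total thickness L = 8.27 + 11.7 = 19.97 m.
Σ(b_i/K_i) = 8.27/0.238 + 11.7/1.12e-06 = 1.045e+07 d.
K_eq = L / Σ(b_i/K_i) = 19.97 / 1.045e+07 = 1.912e-06 m/day.
Q = K_eq · A · (Δh/L) = 1.912e-06 × 847 × (10.5/19.97) = 0.0008513 m³/day.

0.000851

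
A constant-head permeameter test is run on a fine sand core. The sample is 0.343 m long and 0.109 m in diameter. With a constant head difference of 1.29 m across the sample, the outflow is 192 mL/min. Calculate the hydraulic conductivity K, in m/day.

7.88

Cross-sectional area A = π·(d/2)² = π × (0.109/2)² = 0.009331 m².
Convert discharge: 192 mL/min = 3.200e-06 m³/s.
Darcy's law rearranged: K = Q·L / (A·Δh) = 3.200e-06 × 0.343 / (0.009331 × 1.29) = 9.118e-05 m/s = 7.878 m/day.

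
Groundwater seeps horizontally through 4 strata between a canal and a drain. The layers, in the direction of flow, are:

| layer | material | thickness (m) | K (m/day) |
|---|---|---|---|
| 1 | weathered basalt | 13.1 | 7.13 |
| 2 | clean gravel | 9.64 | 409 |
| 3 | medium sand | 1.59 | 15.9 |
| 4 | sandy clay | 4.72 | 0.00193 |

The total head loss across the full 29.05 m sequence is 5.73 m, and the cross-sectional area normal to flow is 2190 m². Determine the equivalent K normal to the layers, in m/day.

Flow is perpendicular to layering, so the layers act in series and the equivalent K is the thickness-weighted harmonic mean.
Total thickness L = 13.1 + 9.64 + 1.59 + 4.72 = 29.05 m.
Σ(b_i/K_i) = 13.1/7.13 + 9.64/409 + 1.59/15.9 + 4.72/0.00193 = 2448 d.
K_eq = L / Σ(b_i/K_i) = 29.05 / 2448 = 0.01187 m/day.

0.0119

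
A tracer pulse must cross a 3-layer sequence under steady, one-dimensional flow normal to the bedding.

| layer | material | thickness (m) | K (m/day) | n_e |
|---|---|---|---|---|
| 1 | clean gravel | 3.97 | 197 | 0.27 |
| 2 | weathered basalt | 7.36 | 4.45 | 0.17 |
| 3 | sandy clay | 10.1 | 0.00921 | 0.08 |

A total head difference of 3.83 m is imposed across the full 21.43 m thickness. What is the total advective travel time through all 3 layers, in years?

With flow normal to the layers, continuity requires the same specific discharge q through every layer.
Σ(b_i/K_i) = 3.97/197 + 7.36/4.45 + 10.1/0.00921 = 1098 d.
q = Δh / Σ(b_i/K_i) = 3.83 / 1098 = 0.003487 m/day.
In each layer the seepage velocity is v_i = q/n_i, so the layer transit time is t_i = b_i·n_i / q:
  layer 1 (clean gravel): t_1 = 3.97 × 0.27 / 0.003487 = 307.4 d
  layer 2 (weathered basalt): t_2 = 7.36 × 0.17 / 0.003487 = 358.8 d
  layer 3 (sandy clay): t_3 = 10.1 × 0.08 / 0.003487 = 231.7 d
Total t = Σ t_i = 897.9 days = 2.458 years.

2.46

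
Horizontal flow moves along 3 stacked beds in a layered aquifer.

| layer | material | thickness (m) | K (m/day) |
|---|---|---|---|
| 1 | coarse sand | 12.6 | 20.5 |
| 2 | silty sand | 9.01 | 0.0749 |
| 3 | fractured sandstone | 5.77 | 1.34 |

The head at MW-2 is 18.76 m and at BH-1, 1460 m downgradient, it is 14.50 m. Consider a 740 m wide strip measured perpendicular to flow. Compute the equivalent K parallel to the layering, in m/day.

Flow is parallel to layering, so each bed carries its own Darcy discharge and the transmissivities add.
Σ(K_i·b_i) = 20.5×12.6 + 0.0749×9.01 + 1.34×5.77 = 266.7 m²/day.
Total thickness b = 27.38 m, so K_eq = Σ(K_i·b_i)/b = 9.741 m/day.

9.74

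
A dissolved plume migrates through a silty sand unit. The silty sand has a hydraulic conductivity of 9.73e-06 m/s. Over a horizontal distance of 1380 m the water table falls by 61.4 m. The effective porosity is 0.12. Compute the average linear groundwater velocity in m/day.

Convert K: 9.73e-06 m/s × 86400 = 0.8407 m/day.
Hydraulic gradient i = Δh / L = 61.4 / 1380 = 0.04449.
Darcy flux q = K · i = 0.8407 × 0.04449 = 0.03740 m/day.
Seepage velocity v = q / n_e = 0.03740 / 0.12 = 0.3117 m/day.

0.312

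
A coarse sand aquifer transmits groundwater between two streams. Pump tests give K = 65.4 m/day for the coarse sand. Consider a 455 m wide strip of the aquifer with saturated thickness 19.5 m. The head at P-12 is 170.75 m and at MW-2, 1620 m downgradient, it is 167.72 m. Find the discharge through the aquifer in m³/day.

1090

Cross-sectional area A = 455 × 19.5 = 8872 m².
Hydraulic gradient i = (170.75 − 167.72) / 1620 = 3.03 / 1620 = 0.001870.
Darcy's law: Q = K · A · i = 65.40 × 8872 × 0.001870 = 1085 m³/day.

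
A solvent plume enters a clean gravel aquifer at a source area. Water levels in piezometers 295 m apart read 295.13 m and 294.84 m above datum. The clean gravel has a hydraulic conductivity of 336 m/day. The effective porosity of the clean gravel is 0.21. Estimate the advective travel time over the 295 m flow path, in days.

188

Hydraulic gradient i = (295.13 − 294.84) / 295 = 0.29 / 295 = 0.0009831.
Darcy flux q = K · i = 336.0 × 0.0009831 = 0.3303 m/day.
Seepage velocity v = q / n_e = 0.3303 / 0.21 = 1.573 m/day.
Travel time t = L / v = 295 / 1.573 = 187.6 days.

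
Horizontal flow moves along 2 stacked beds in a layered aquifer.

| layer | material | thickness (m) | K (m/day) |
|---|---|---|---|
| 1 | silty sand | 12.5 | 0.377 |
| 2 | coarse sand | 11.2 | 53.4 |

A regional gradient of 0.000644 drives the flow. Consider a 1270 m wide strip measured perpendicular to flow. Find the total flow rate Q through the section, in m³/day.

Flow is parallel to layering, so each bed carries its own Darcy discharge and the transmissivities add.
Σ(K_i·b_i) = 0.377×12.5 + 53.4×11.2 = 602.8 m²/day.
Hydraulic gradient i = 0.000644.
Q = Σ(K_i·b_i) · W · i = 602.8 × 1270 × 0.0006440 = 493.0 m³/day.

493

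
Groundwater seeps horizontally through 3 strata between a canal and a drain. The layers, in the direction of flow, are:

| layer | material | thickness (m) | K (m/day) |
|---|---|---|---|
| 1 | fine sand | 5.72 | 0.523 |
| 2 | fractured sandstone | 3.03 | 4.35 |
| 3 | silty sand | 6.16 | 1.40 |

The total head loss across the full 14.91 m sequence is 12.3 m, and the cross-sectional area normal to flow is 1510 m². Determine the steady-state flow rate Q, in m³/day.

Flow is perpendicular to layering, so the layers act in series and the equivalent K is the thickness-weighted harmonic mean.
Total thickness L = 5.72 + 3.03 + 6.16 = 14.91 m.
Σ(b_i/K_i) = 5.72/0.523 + 3.03/4.35 + 6.16/1.40 = 16.03 d.
K_eq = L / Σ(b_i/K_i) = 14.91 / 16.03 = 0.9299 m/day.
Q = K_eq · A · (Δh/L) = 0.9299 × 1510 × (12.3/14.91) = 1158 m³/day.

1160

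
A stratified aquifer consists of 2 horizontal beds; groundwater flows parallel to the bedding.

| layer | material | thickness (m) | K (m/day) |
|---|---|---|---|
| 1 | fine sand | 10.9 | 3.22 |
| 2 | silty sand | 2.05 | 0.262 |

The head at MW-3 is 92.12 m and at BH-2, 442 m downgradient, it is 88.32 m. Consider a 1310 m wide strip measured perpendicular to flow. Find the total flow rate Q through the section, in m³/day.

401

Flow is parallel to layering, so each bed carries its own Darcy discharge and the transmissivities add.
Σ(K_i·b_i) = 3.22×10.9 + 0.262×2.05 = 35.64 m²/day.
Hydraulic gradient i = (92.12 − 88.32) / 442 = 3.8 / 442 = 0.008597.
Q = Σ(K_i·b_i) · W · i = 35.64 × 1310 × 0.008597 = 401.3 m³/day.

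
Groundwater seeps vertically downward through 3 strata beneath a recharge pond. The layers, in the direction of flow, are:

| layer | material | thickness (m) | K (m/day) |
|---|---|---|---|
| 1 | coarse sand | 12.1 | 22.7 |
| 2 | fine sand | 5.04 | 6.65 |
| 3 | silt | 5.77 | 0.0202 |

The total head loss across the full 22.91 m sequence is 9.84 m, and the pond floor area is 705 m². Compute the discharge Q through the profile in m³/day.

Flow is perpendicular to layering, so the layers act in series and the equivalent K is the thickness-weighted harmonic mean.
Total thickness L = 12.1 + 5.04 + 5.77 = 22.91 m.
Σ(b_i/K_i) = 12.1/22.7 + 5.04/6.65 + 5.77/0.0202 = 286.9 d.
K_eq = L / Σ(b_i/K_i) = 22.91 / 286.9 = 0.07984 m/day.
Q = K_eq · A · (Δh/L) = 0.07984 × 705 × (9.84/22.91) = 24.18 m³/day.

24.2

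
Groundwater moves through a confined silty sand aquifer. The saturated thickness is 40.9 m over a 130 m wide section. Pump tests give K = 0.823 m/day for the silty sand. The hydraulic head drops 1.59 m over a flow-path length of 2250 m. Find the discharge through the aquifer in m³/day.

Cross-sectional area A = 130 × 40.9 = 5317 m².
Hydraulic gradient i = Δh / L = 1.59 / 2250 = 0.0007067.
Darcy's law: Q = K · A · i = 0.8230 × 5317 × 0.0007067 = 3.092 m³/day.

3.09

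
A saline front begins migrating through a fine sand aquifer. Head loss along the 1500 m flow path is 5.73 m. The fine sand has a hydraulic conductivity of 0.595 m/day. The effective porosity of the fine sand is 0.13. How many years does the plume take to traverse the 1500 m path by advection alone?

235

Hydraulic gradient i = Δh / L = 5.73 / 1500 = 0.003820.
Darcy flux q = K · i = 0.5950 × 0.003820 = 0.002273 m/day.
Seepage velocity v = q / n_e = 0.002273 / 0.13 = 0.01748 m/day.
Travel time t = L / v = 1500 / 0.01748 = 85793 days = 234.9 years.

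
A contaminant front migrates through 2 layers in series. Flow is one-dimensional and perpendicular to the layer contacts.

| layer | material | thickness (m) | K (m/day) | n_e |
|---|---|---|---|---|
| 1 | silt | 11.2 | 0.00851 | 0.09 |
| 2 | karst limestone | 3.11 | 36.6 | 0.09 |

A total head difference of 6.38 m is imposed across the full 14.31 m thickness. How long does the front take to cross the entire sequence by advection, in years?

0.727

With flow normal to the layers, continuity requires the same specific discharge q through every layer.
Σ(b_i/K_i) = 11.2/0.00851 + 3.11/36.6 = 1316 d.
q = Δh / Σ(b_i/K_i) = 6.38 / 1316 = 0.004847 m/day.
In each layer the seepage velocity is v_i = q/n_i, so the layer transit time is t_i = b_i·n_i / q:
  layer 1 (silt): t_1 = 11.2 × 0.09 / 0.004847 = 207.9 d
  layer 2 (karst limestone): t_2 = 3.11 × 0.09 / 0.004847 = 57.74 d
Total t = Σ t_i = 265.7 days = 0.7274 years.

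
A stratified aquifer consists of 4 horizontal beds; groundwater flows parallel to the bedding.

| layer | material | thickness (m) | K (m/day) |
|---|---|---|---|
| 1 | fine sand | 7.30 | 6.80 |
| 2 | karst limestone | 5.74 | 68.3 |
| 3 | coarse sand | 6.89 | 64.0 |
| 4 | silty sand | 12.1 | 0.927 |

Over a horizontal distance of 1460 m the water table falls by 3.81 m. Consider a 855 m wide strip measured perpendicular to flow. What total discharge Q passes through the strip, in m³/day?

1990

Flow is parallel to layering, so each bed carries its own Darcy discharge and the transmissivities add.
Σ(K_i·b_i) = 6.80×7.30 + 68.3×5.74 + 64.0×6.89 + 0.927×12.1 = 893.9 m²/day.
Hydraulic gradient i = Δh / L = 3.81 / 1460 = 0.002610.
Q = Σ(K_i·b_i) · W · i = 893.9 × 855 × 0.002610 = 1994 m³/day.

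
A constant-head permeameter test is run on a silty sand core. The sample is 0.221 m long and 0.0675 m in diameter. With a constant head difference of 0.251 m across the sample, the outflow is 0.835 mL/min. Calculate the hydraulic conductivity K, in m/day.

Cross-sectional area A = π·(d/2)² = π × (0.0675/2)² = 0.003578 m².
Convert discharge: 0.835 mL/min = 1.392e-08 m³/s.
Darcy's law rearranged: K = Q·L / (A·Δh) = 1.392e-08 × 0.221 / (0.003578 × 0.251) = 3.424e-06 m/s = 0.2958 m/day.

0.296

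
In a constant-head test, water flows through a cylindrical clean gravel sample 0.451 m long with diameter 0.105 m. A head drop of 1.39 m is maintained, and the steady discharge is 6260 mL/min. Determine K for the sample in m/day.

Cross-sectional area A = π·(d/2)² = π × (0.105/2)² = 0.008659 m².
Convert discharge: 6260 mL/min = 0.0001043 m³/s.
Darcy's law rearranged: K = Q·L / (A·Δh) = 0.0001043 × 0.451 / (0.008659 × 1.39) = 0.003909 m/s = 337.8 m/day.

338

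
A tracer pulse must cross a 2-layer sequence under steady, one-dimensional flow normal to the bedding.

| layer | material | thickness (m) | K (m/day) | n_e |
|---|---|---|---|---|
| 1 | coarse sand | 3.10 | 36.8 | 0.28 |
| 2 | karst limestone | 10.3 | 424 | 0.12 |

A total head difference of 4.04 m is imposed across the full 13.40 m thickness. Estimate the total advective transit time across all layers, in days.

With flow normal to the layers, continuity requires the same specific discharge q through every layer.
Σ(b_i/K_i) = 3.10/36.8 + 10.3/424 = 0.1085 d.
q = Δh / Σ(b_i/K_i) = 4.04 / 0.1085 = 37.22 m/day.
In each layer the seepage velocity is v_i = q/n_i, so the layer transit time is t_i = b_i·n_i / q:
  layer 1 (coarse sand): t_1 = 3.10 × 0.28 / 37.22 = 0.02332 d
  layer 2 (karst limestone): t_2 = 10.3 × 0.12 / 37.22 = 0.03320 d
Total t = Σ t_i = 0.05652 days.

0.0565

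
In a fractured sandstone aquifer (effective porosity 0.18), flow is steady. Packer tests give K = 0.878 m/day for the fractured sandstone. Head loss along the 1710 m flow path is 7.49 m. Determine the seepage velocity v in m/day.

Hydraulic gradient i = Δh / L = 7.49 / 1710 = 0.004380.
Darcy flux q = K · i = 0.8780 × 0.004380 = 0.003846 m/day.
Seepage velocity v = q / n_e = 0.003846 / 0.18 = 0.02137 m/day.

0.0214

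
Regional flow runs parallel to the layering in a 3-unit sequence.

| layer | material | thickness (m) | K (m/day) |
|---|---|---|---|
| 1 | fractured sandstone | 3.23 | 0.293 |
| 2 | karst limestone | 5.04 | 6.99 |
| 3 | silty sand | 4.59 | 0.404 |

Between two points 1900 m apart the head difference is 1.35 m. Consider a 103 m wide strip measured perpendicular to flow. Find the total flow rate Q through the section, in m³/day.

Flow is parallel to layering, so each bed carries its own Darcy discharge and the transmissivities add.
Σ(K_i·b_i) = 0.293×3.23 + 6.99×5.04 + 0.404×4.59 = 38.03 m²/day.
Hydraulic gradient i = Δh / L = 1.35 / 1900 = 0.0007105.
Q = Σ(K_i·b_i) · W · i = 38.03 × 103 × 0.0007105 = 2.783 m³/day.

2.78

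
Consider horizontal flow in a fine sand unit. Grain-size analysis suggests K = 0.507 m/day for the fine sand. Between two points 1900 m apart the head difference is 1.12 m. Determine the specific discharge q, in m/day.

Hydraulic gradient i = Δh / L = 1.12 / 1900 = 0.0005895.
Specific discharge q = K · i = 0.5070 × 0.0005895 = 0.0002989 m/day.

0.000299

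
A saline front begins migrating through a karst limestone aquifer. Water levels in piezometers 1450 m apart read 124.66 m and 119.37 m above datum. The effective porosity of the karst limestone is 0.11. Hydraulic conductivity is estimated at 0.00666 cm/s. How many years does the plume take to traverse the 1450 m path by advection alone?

Convert K: 0.00666 cm/s × 864 = 5.754 m/day.
Hydraulic gradient i = (124.66 − 119.37) / 1450 = 5.29 / 1450 = 0.003648.
Darcy flux q = K · i = 5.754 × 0.003648 = 0.02099 m/day.
Seepage velocity v = q / n_e = 0.02099 / 0.11 = 0.1908 m/day.
Travel time t = L / v = 1450 / 0.1908 = 7598 days = 20.80 years.

20.8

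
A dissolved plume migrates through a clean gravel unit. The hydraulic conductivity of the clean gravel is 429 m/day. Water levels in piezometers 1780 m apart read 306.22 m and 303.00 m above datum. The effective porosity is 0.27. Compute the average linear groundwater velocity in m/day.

2.87

Hydraulic gradient i = (306.22 − 303.00) / 1780 = 3.22 / 1780 = 0.001809.
Darcy flux q = K · i = 429.0 × 0.001809 = 0.7761 m/day.
Seepage velocity v = q / n_e = 0.7761 / 0.27 = 2.874 m/day.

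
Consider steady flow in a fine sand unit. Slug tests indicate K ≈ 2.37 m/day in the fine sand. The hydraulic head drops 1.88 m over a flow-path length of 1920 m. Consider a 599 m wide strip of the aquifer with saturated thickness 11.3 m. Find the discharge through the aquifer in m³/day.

15.7

Cross-sectional area A = 599 × 11.3 = 6769 m².
Hydraulic gradient i = Δh / L = 1.88 / 1920 = 0.0009792.
Darcy's law: Q = K · A · i = 2.370 × 6769 × 0.0009792 = 15.71 m³/day.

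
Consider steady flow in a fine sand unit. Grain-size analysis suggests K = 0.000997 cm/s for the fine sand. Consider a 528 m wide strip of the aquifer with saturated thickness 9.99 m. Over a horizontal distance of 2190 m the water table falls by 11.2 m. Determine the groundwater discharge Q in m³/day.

23.2

Convert K: 0.000997 cm/s × 864 = 0.8614 m/day.
Cross-sectional area A = 528 × 9.99 = 5275 m².
Hydraulic gradient i = Δh / L = 11.2 / 2190 = 0.005114.
Darcy's law: Q = K · A · i = 0.8614 × 5275 × 0.005114 = 23.24 m³/day.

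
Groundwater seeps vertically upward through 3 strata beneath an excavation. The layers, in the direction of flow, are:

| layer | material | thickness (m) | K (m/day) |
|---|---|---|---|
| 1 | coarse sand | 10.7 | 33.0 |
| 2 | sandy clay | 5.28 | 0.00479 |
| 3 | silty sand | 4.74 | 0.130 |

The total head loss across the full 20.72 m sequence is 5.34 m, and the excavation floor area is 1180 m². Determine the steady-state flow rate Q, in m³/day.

Flow is perpendicular to layering, so the layers act in series and the equivalent K is the thickness-weighted harmonic mean.
Total thickness L = 10.7 + 5.28 + 4.74 = 20.72 m.
Σ(b_i/K_i) = 10.7/33.0 + 5.28/0.00479 + 4.74/0.130 = 1139 d.
K_eq = L / Σ(b_i/K_i) = 20.72 / 1139 = 0.01819 m/day.
Q = K_eq · A · (Δh/L) = 0.01819 × 1180 × (5.34/20.72) = 5.532 m³/day.

5.53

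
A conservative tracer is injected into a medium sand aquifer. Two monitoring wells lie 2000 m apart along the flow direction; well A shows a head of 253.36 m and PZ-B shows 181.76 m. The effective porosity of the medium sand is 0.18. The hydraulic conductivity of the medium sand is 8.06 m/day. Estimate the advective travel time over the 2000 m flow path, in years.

3.42

Hydraulic gradient i = (253.36 − 181.76) / 2000 = 71.6 / 2000 = 0.03580.
Darcy flux q = K · i = 8.060 × 0.03580 = 0.2885 m/day.
Seepage velocity v = q / n_e = 0.2885 / 0.18 = 1.603 m/day.
Travel time t = L / v = 2000 / 1.603 = 1248 days = 3.416 years.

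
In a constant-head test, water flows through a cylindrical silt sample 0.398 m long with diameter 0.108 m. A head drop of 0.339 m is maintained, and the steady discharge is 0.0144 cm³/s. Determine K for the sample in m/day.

Cross-sectional area A = π·(d/2)² = π × (0.108/2)² = 0.009161 m².
Convert discharge: 0.0144 cm³/s = 1.440e-08 m³/s.
Darcy's law rearranged: K = Q·L / (A·Δh) = 1.440e-08 × 0.398 / (0.009161 × 0.339) = 1.845e-06 m/s = 0.1594 m/day.

0.159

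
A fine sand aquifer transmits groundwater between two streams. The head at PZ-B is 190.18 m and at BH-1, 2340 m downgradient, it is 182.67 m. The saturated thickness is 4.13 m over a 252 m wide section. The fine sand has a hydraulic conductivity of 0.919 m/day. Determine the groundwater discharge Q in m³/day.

3.07

Cross-sectional area A = 252 × 4.13 = 1041 m².
Hydraulic gradient i = (190.18 − 182.67) / 2340 = 7.51 / 2340 = 0.003209.
Darcy's law: Q = K · A · i = 0.9190 × 1041 × 0.003209 = 3.070 m³/day.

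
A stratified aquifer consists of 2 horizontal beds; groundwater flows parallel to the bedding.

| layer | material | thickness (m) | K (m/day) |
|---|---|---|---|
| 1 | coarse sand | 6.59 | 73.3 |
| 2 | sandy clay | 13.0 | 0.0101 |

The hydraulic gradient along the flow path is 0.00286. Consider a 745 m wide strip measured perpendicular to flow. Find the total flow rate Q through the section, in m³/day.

1030

Flow is parallel to layering, so each bed carries its own Darcy discharge and the transmissivities add.
Σ(K_i·b_i) = 73.3×6.59 + 0.0101×13.0 = 483.2 m²/day.
Hydraulic gradient i = 0.00286.
Q = Σ(K_i·b_i) · W · i = 483.2 × 745 × 0.002860 = 1030 m³/day.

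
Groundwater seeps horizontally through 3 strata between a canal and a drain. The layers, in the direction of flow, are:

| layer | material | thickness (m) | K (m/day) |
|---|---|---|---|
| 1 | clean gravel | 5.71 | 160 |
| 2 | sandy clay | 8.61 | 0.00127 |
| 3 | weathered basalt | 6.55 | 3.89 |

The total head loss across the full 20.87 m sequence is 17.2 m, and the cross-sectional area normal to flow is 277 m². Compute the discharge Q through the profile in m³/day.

Flow is perpendicular to layering, so the layers act in series and the equivalent K is the thickness-weighted harmonic mean.
Total thickness L = 5.71 + 8.61 + 6.55 = 20.87 m.
Σ(b_i/K_i) = 5.71/160 + 8.61/0.00127 + 6.55/3.89 = 6781 d.
K_eq = L / Σ(b_i/K_i) = 20.87 / 6781 = 0.003078 m/day.
Q = K_eq · A · (Δh/L) = 0.003078 × 277 × (17.2/20.87) = 0.7026 m³/day.

0.703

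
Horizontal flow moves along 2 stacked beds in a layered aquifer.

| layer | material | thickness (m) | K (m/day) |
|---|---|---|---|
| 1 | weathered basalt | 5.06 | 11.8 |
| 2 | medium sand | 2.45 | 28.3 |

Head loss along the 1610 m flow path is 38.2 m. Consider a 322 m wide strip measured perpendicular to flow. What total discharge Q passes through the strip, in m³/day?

986

Flow is parallel to layering, so each bed carries its own Darcy discharge and the transmissivities add.
Σ(K_i·b_i) = 11.8×5.06 + 28.3×2.45 = 129.0 m²/day.
Hydraulic gradient i = Δh / L = 38.2 / 1610 = 0.02373.
Q = Σ(K_i·b_i) · W · i = 129.0 × 322 × 0.02373 = 985.9 m³/day.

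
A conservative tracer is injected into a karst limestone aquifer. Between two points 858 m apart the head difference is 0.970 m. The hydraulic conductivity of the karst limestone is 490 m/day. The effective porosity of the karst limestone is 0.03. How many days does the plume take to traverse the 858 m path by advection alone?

46.5

Hydraulic gradient i = Δh / L = 0.970 / 858 = 0.001131.
Darcy flux q = K · i = 490.0 × 0.001131 = 0.5540 m/day.
Seepage velocity v = q / n_e = 0.5540 / 0.03 = 18.47 m/day.
Travel time t = L / v = 858 / 18.47 = 46.47 days.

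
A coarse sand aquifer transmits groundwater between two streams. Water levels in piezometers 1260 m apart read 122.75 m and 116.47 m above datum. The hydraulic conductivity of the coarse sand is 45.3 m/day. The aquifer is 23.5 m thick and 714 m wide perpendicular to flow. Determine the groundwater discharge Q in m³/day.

3790

Cross-sectional area A = 714 × 23.5 = 16779 m².
Hydraulic gradient i = (122.75 − 116.47) / 1260 = 6.28 / 1260 = 0.004984.
Darcy's law: Q = K · A · i = 45.30 × 16779 × 0.004984 = 3788 m³/day.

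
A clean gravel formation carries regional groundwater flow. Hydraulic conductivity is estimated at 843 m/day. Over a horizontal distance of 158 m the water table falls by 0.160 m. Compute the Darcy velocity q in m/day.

Hydraulic gradient i = Δh / L = 0.160 / 158 = 0.001013.
Specific discharge q = K · i = 843.0 × 0.001013 = 0.8537 m/day.

0.854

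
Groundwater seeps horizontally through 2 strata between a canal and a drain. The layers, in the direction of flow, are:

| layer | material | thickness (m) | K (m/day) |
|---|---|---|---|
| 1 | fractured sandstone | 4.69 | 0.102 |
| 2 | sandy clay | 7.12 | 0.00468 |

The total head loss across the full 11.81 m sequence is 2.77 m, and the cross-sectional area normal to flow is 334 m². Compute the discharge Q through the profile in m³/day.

Flow is perpendicular to layering, so the layers act in series and the equivalent K is the thickness-weighted harmonic mean.
Total thickness L = 4.69 + 7.12 = 11.81 m.
Σ(b_i/K_i) = 4.69/0.102 + 7.12/0.00468 = 1567 d.
K_eq = L / Σ(b_i/K_i) = 11.81 / 1567 = 0.007535 m/day.
Q = K_eq · A · (Δh/L) = 0.007535 × 334 × (2.77/11.81) = 0.5903 m³/day.

0.590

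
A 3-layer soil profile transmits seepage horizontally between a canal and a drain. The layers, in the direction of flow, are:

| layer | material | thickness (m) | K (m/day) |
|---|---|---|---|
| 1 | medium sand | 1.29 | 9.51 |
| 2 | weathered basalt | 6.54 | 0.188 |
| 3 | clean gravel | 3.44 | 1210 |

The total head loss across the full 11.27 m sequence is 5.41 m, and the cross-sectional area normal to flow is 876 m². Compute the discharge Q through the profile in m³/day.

136

Flow is perpendicular to layering, so the layers act in series and the equivalent K is the thickness-weighted harmonic mean.
Total thickness L = 1.29 + 6.54 + 3.44 = 11.27 m.
Σ(b_i/K_i) = 1.29/9.51 + 6.54/0.188 + 3.44/1210 = 34.93 d.
K_eq = L / Σ(b_i/K_i) = 11.27 / 34.93 = 0.3227 m/day.
Q = K_eq · A · (Δh/L) = 0.3227 × 876 × (5.41/11.27) = 135.7 m³/day.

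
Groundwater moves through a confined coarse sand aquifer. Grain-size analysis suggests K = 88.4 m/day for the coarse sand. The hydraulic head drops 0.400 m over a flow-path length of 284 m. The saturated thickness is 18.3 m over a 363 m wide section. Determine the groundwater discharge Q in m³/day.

Cross-sectional area A = 363 × 18.3 = 6643 m².
Hydraulic gradient i = Δh / L = 0.400 / 284 = 0.001408.
Darcy's law: Q = K · A · i = 88.40 × 6643 × 0.001408 = 827.1 m³/day.

827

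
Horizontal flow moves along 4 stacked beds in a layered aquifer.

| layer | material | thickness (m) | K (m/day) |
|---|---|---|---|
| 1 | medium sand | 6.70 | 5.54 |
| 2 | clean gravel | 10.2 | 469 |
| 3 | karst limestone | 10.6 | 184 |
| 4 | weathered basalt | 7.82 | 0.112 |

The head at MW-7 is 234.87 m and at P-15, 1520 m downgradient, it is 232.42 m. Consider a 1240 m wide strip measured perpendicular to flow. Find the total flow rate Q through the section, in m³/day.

Flow is parallel to layering, so each bed carries its own Darcy discharge and the transmissivities add.
Σ(K_i·b_i) = 5.54×6.70 + 469×10.2 + 184×10.6 + 0.112×7.82 = 6772 m²/day.
Hydraulic gradient i = (234.87 − 232.42) / 1520 = 2.45 / 1520 = 0.001612.
Q = Σ(K_i·b_i) · W · i = 6772 × 1240 × 0.001612 = 13535 m³/day.

13500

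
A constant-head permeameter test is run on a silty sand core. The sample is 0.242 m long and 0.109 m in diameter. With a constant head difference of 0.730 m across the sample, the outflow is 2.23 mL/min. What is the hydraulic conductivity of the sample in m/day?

Cross-sectional area A = π·(d/2)² = π × (0.109/2)² = 0.009331 m².
Convert discharge: 2.23 mL/min = 3.717e-08 m³/s.
Darcy's law rearranged: K = Q·L / (A·Δh) = 3.717e-08 × 0.242 / (0.009331 × 0.730) = 1.320e-06 m/s = 0.1141 m/day.

0.114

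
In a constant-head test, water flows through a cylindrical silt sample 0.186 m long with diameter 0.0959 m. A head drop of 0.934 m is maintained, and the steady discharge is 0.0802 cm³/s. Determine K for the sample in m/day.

0.191

Cross-sectional area A = π·(d/2)² = π × (0.0959/2)² = 0.007223 m².
Convert discharge: 0.0802 cm³/s = 8.020e-08 m³/s.
Darcy's law rearranged: K = Q·L / (A·Δh) = 8.020e-08 × 0.186 / (0.007223 × 0.934) = 2.211e-06 m/s = 0.1910 m/day.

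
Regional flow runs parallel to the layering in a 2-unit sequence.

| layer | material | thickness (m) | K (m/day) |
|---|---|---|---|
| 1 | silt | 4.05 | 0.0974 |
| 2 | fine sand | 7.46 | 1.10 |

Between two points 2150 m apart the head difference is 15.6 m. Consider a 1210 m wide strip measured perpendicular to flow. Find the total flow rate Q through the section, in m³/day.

75.5

Flow is parallel to layering, so each bed carries its own Darcy discharge and the transmissivities add.
Σ(K_i·b_i) = 0.0974×4.05 + 1.10×7.46 = 8.600 m²/day.
Hydraulic gradient i = Δh / L = 15.6 / 2150 = 0.007256.
Q = Σ(K_i·b_i) · W · i = 8.600 × 1210 × 0.007256 = 75.51 m³/day.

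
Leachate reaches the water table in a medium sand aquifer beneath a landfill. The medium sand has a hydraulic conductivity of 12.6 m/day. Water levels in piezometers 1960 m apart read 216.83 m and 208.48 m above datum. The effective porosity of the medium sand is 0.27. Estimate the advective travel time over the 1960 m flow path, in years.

Hydraulic gradient i = (216.83 − 208.48) / 1960 = 8.35 / 1960 = 0.004260.
Darcy flux q = K · i = 12.60 × 0.004260 = 0.05368 m/day.
Seepage velocity v = q / n_e = 0.05368 / 0.27 = 0.1988 m/day.
Travel time t = L / v = 1960 / 0.1988 = 9859 days = 26.99 years.

27.0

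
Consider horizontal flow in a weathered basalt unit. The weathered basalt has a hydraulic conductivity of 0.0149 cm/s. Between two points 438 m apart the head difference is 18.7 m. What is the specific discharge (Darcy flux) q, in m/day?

0.550

Convert K: 0.0149 cm/s × 864 = 12.87 m/day.
Hydraulic gradient i = Δh / L = 18.7 / 438 = 0.04269.
Specific discharge q = K · i = 12.87 × 0.04269 = 0.5496 m/day.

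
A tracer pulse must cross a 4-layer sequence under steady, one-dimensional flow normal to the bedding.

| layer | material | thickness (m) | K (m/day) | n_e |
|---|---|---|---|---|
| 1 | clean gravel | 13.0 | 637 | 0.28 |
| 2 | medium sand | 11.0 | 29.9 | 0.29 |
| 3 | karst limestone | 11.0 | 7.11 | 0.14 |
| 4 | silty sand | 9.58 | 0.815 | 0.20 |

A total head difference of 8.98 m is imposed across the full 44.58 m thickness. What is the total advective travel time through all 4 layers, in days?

With flow normal to the layers, continuity requires the same specific discharge q through every layer.
Σ(b_i/K_i) = 13.0/637 + 11.0/29.9 + 11.0/7.11 + 9.58/0.815 = 13.69 d.
q = Δh / Σ(b_i/K_i) = 8.98 / 13.69 = 0.6560 m/day.
In each layer the seepage velocity is v_i = q/n_i, so the layer transit time is t_i = b_i·n_i / q:
  layer 1 (clean gravel): t_1 = 13.0 × 0.28 / 0.6560 = 5.549 d
  layer 2 (medium sand): t_2 = 11.0 × 0.29 / 0.6560 = 4.863 d
  layer 3 (karst limestone): t_3 = 11.0 × 0.14 / 0.6560 = 2.348 d
  layer 4 (silty sand): t_4 = 9.58 × 0.20 / 0.6560 = 2.921 d
Total t = Σ t_i = 15.68 days.

15.7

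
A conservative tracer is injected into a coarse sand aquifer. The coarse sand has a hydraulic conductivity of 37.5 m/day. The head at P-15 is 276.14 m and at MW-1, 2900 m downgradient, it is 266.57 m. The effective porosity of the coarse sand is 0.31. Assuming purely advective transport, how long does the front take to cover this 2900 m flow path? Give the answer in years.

19.9

Hydraulic gradient i = (276.14 − 266.57) / 2900 = 9.57 / 2900 = 0.003300.
Darcy flux q = K · i = 37.50 × 0.003300 = 0.1237 m/day.
Seepage velocity v = q / n_e = 0.1237 / 0.31 = 0.3992 m/day.
Travel time t = L / v = 2900 / 0.3992 = 7265 days = 19.89 years.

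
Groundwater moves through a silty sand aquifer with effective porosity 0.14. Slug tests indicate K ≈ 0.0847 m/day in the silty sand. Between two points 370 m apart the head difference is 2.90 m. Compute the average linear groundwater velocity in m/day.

0.00474

Hydraulic gradient i = Δh / L = 2.90 / 370 = 0.007838.
Darcy flux q = K · i = 0.08470 × 0.007838 = 0.0006639 m/day.
Seepage velocity v = q / n_e = 0.0006639 / 0.14 = 0.004742 m/day.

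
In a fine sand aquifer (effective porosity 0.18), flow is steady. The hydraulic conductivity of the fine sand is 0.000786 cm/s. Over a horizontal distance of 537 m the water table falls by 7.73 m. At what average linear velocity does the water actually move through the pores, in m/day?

Convert K: 0.000786 cm/s × 864 = 0.6791 m/day.
Hydraulic gradient i = Δh / L = 7.73 / 537 = 0.01439.
Darcy flux q = K · i = 0.6791 × 0.01439 = 0.009776 m/day.
Seepage velocity v = q / n_e = 0.009776 / 0.18 = 0.05431 m/day.

0.0543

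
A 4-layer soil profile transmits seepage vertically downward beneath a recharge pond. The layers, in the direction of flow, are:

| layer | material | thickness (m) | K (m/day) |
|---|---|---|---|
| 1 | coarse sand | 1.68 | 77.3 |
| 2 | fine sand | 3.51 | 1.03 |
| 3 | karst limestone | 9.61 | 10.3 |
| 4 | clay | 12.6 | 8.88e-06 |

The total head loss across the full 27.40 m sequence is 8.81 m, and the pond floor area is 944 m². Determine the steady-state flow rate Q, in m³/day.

Flow is perpendicular to layering, so the layers act in series and the equivalent K is the thickness-weighted harmonic mean.
Total thickness L = 1.68 + 3.51 + 9.61 + 12.6 = 27.40 m.
Σ(b_i/K_i) = 1.68/77.3 + 3.51/1.03 + 9.61/10.3 + 12.6/8.88e-06 = 1.419e+06 d.
K_eq = L / Σ(b_i/K_i) = 27.40 / 1.419e+06 = 1.931e-05 m/day.
Q = K_eq · A · (Δh/L) = 1.931e-05 × 944 × (8.81/27.40) = 0.005861 m³/day.

0.00586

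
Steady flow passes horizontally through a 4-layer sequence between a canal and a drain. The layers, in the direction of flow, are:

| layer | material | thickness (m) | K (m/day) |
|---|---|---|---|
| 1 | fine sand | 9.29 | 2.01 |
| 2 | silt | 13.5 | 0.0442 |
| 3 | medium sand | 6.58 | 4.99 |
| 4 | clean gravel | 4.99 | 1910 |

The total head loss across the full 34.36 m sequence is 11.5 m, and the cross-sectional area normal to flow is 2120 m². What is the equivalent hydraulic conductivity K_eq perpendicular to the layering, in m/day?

Flow is perpendicular to layering, so the layers act in series and the equivalent K is the thickness-weighted harmonic mean.
Total thickness L = 9.29 + 13.5 + 6.58 + 4.99 = 34.36 m.
Σ(b_i/K_i) = 9.29/2.01 + 13.5/0.0442 + 6.58/4.99 + 4.99/1910 = 311.4 d.
K_eq = L / Σ(b_i/K_i) = 34.36 / 311.4 = 0.1103 m/day.

0.110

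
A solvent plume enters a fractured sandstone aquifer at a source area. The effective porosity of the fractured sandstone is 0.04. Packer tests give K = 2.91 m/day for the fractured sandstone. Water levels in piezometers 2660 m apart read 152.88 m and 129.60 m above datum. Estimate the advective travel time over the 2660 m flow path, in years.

Hydraulic gradient i = (152.88 − 129.60) / 2660 = 23.28 / 2660 = 0.008752.
Darcy flux q = K · i = 2.910 × 0.008752 = 0.02547 m/day.
Seepage velocity v = q / n_e = 0.02547 / 0.04 = 0.6367 m/day.
Travel time t = L / v = 2660 / 0.6367 = 4178 days = 11.44 years.

11.4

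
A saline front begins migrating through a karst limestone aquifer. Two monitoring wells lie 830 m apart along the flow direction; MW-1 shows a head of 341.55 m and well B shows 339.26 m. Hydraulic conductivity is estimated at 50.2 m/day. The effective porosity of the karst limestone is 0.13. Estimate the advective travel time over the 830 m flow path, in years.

Hydraulic gradient i = (341.55 − 339.26) / 830 = 2.29 / 830 = 0.002759.
Darcy flux q = K · i = 50.20 × 0.002759 = 0.1385 m/day.
Seepage velocity v = q / n_e = 0.1385 / 0.13 = 1.065 m/day.
Travel time t = L / v = 830 / 1.065 = 779.0 days = 2.133 years.

2.13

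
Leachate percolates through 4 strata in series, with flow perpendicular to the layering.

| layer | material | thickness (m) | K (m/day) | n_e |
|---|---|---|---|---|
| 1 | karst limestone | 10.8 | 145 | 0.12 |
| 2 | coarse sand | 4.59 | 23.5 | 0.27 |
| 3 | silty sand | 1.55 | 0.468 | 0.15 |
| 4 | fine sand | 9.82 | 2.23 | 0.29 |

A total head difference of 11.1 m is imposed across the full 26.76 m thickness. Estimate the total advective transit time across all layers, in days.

With flow normal to the layers, continuity requires the same specific discharge q through every layer.
Σ(b_i/K_i) = 10.8/145 + 4.59/23.5 + 1.55/0.468 + 9.82/2.23 = 7.985 d.
q = Δh / Σ(b_i/K_i) = 11.1 / 7.985 = 1.390 m/day.
In each layer the seepage velocity is v_i = q/n_i, so the layer transit time is t_i = b_i·n_i / q:
  layer 1 (karst limestone): t_1 = 10.8 × 0.12 / 1.390 = 0.9323 d
  layer 2 (coarse sand): t_2 = 4.59 × 0.27 / 1.390 = 0.8916 d
  layer 3 (silty sand): t_3 = 1.55 × 0.15 / 1.390 = 0.1673 d
  layer 4 (fine sand): t_4 = 9.82 × 0.29 / 1.390 = 2.049 d
Total t = Σ t_i = 4.040 days.

4.04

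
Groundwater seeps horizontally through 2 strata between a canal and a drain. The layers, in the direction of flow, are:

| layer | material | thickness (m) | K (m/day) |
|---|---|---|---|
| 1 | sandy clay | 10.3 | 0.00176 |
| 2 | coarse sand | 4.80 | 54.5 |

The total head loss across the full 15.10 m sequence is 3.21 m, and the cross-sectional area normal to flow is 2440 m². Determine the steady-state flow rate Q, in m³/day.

1.34

Flow is perpendicular to layering, so the layers act in series and the equivalent K is the thickness-weighted harmonic mean.
Total thickness L = 10.3 + 4.80 = 15.10 m.
Σ(b_i/K_i) = 10.3/0.00176 + 4.80/54.5 = 5852 d.
K_eq = L / Σ(b_i/K_i) = 15.10 / 5852 = 0.002580 m/day.
Q = K_eq · A · (Δh/L) = 0.002580 × 2440 × (3.21/15.10) = 1.338 m³/day.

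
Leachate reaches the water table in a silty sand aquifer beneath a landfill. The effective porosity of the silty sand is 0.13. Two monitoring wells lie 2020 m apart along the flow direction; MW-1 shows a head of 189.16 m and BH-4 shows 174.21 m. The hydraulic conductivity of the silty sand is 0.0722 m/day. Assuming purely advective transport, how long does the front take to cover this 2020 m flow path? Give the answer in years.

Hydraulic gradient i = (189.16 − 174.21) / 2020 = 14.95 / 2020 = 0.007401.
Darcy flux q = K · i = 0.07220 × 0.007401 = 0.0005344 m/day.
Seepage velocity v = q / n_e = 0.0005344 / 0.13 = 0.004110 m/day.
Travel time t = L / v = 2020 / 0.004110 = 4.914e+05 days = 1345 years.

1350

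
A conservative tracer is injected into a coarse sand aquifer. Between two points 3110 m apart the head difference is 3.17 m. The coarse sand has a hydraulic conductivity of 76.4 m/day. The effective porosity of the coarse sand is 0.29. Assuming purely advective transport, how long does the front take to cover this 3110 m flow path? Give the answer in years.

31.7

Hydraulic gradient i = Δh / L = 3.17 / 3110 = 0.001019.
Darcy flux q = K · i = 76.40 × 0.001019 = 0.07787 m/day.
Seepage velocity v = q / n_e = 0.07787 / 0.29 = 0.2685 m/day.
Travel time t = L / v = 3110 / 0.2685 = 11582 days = 31.71 years.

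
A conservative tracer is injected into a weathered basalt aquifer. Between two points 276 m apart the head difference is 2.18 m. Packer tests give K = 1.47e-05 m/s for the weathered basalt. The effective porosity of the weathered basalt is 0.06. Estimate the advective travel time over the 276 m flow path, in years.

4.52

Convert K: 1.47e-05 m/s × 86400 = 1.270 m/day.
Hydraulic gradient i = Δh / L = 2.18 / 276 = 0.007899.
Darcy flux q = K · i = 1.270 × 0.007899 = 0.01003 m/day.
Seepage velocity v = q / n_e = 0.01003 / 0.06 = 0.1672 m/day.
Travel time t = L / v = 276 / 0.1672 = 1651 days = 4.520 years.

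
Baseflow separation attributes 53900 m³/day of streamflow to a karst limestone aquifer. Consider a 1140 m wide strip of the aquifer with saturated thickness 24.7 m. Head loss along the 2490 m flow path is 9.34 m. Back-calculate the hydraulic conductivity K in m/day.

Cross-sectional area A = 1140 × 24.7 = 28158 m².
Hydraulic gradient i = Δh / L = 9.34 / 2490 = 0.003751.
From Q = K·A·i, K = Q / (A·i) = 53900 / (28158 × 0.003751) = 510.3 m/day.

510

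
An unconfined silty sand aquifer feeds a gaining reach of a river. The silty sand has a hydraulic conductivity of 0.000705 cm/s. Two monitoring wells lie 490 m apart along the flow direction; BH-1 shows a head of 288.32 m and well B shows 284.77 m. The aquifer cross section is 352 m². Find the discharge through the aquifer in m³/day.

Convert K: 0.000705 cm/s × 864 = 0.6091 m/day.
Hydraulic gradient i = (288.32 − 284.77) / 490 = 3.55 / 490 = 0.007245.
Darcy's law: Q = K · A · i = 0.6091 × 352.0 × 0.007245 = 1.553 m³/day.

1.55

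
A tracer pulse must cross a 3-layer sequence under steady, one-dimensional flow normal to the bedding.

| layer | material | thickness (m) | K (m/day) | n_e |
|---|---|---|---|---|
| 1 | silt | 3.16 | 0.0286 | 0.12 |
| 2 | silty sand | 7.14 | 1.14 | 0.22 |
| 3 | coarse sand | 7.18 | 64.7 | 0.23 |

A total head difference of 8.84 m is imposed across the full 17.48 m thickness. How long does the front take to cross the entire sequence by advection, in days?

47.6

With flow normal to the layers, continuity requires the same specific discharge q through every layer.
Σ(b_i/K_i) = 3.16/0.0286 + 7.14/1.14 + 7.18/64.7 = 116.9 d.
q = Δh / Σ(b_i/K_i) = 8.84 / 116.9 = 0.07564 m/day.
In each layer the seepage velocity is v_i = q/n_i, so the layer transit time is t_i = b_i·n_i / q:
  layer 1 (silt): t_1 = 3.16 × 0.12 / 0.07564 = 5.013 d
  layer 2 (silty sand): t_2 = 7.14 × 0.22 / 0.07564 = 20.77 d
  layer 3 (coarse sand): t_3 = 7.18 × 0.23 / 0.07564 = 21.83 d
Total t = Σ t_i = 47.61 days.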